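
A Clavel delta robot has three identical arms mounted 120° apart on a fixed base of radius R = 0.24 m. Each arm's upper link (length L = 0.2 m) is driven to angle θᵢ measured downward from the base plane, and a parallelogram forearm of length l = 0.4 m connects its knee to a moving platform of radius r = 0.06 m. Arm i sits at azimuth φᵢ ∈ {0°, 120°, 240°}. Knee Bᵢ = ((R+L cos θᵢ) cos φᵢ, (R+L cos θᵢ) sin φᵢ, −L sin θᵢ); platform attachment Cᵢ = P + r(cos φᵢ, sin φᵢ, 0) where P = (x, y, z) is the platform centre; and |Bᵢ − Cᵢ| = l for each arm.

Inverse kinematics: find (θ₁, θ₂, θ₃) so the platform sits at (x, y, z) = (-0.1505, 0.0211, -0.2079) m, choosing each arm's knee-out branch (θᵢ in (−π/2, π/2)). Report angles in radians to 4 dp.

θ₁ = 1.2215, θ₂ = -0.2620, θ₃ = 0.0870

arm 1 (φ=0.0°): x'=-0.1505, y'=0.0211
  A cos θ + B sin θ = C:  0.3305·cos θ + -0.2079·sin θ = -0.0822
  √(A²+B²)=0.3905;  θ1 = -0.5615+1.7830 ≈ 1.2215
rotate P by −φ2: (0.0935, 0.1198, -0.2079)
  A cos θ + B sin θ = C:  0.0865·cos θ + -0.2079·sin θ = 0.1374
  θ2 = atan2(B,A) + arccos(C/0.2252) = -0.2620
φ3=240.0° → target in arm frame (0.0570, -0.1409)
  e−x'=0.1230;  (l²−L²−(e−x')²−y'²−z²)/2L = 0.1045
  θ3 = atan2(B,A) + arccos(C/0.2416) = 0.0870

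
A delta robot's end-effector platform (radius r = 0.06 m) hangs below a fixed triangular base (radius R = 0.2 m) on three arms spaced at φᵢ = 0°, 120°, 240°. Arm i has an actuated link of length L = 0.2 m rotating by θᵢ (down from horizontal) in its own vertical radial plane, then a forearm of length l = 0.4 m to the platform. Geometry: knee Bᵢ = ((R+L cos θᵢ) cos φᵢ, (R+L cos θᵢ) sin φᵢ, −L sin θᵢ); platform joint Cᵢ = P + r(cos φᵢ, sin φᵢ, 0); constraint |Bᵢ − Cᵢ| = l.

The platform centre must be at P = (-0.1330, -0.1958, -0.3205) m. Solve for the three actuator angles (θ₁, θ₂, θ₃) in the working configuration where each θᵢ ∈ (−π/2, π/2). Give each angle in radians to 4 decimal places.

θ₁ = 1.3091, θ₂ = 1.2217, θ₃ = -0.3492

arm 1 (φ=0.0°): x'=-0.1330, y'=-0.1958
  e−x'=0.2730;  (l²−L²−(e−x')²−y'²−z²)/2L = -0.2390
  √(A²+B²)=0.4210;  θ1 = -0.8653+2.1744 ≈ 1.3091
rotate P by −φ2: (-0.1031, 0.2131, -0.3205)
  A cos θ + B sin θ = C:  0.2431·cos θ + -0.3205·sin θ = -0.2180
  θ2 = atan2(B,A) + arccos(C/0.4022) = 1.2217
arm 3 (φ=240.0°): x'=0.2361, y'=-0.0173
  A=-0.0961, B=-0.3205, C=(l²−L²−A²−y'²−z²)/(2L)=0.0194
  √(A²+B²)=0.3346;  θ3 = -1.8620+1.5128 ≈ -0.3492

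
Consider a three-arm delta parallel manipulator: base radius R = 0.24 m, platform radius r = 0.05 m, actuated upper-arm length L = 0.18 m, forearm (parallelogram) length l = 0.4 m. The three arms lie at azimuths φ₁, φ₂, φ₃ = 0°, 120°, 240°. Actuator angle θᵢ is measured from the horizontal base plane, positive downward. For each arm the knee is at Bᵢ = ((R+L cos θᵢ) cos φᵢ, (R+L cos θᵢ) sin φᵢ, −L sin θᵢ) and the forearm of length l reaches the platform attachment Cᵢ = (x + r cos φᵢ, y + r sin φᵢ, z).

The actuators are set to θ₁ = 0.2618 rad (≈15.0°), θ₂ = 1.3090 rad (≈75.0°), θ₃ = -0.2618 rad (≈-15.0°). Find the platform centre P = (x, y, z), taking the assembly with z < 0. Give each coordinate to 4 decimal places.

arm 1 at φ=0.0°: e+L cos θ1 = 0.3639;  S1 = (0.3639, 0.0000, -0.0466)
arm 2 at φ=120.0°: e+L cos θ2 = 0.2366;  S2 = (-0.1183, 0.2049, -0.1739)
arm 3 at φ=240.0°: e+L cos θ3 = 0.3639;  S3 = (-0.1819, -0.3151, 0.0466)
|S₂|²−|S₁|² = -0.0484;  |S₃|²−|S₁|² = 0.0000
linear system: -0.9643x+0.4098y = -0.0484−-0.2546z; -1.0916x+-0.6302y = 0.0000−0.1864z
det = 1.0551;  x = 0.0289+-0.0797z,  y = -0.0500+0.4337z
sphere 1 gives Az²+Bz+C=0 with A=1.1944, B=0.1032, C=-0.0431;  B²−4AC=0.2166;  roots -0.2380, 0.1517;  negative root z = -0.2380
x = 0.0479, y = -0.1533

(0.0479, -0.1533, -0.2380)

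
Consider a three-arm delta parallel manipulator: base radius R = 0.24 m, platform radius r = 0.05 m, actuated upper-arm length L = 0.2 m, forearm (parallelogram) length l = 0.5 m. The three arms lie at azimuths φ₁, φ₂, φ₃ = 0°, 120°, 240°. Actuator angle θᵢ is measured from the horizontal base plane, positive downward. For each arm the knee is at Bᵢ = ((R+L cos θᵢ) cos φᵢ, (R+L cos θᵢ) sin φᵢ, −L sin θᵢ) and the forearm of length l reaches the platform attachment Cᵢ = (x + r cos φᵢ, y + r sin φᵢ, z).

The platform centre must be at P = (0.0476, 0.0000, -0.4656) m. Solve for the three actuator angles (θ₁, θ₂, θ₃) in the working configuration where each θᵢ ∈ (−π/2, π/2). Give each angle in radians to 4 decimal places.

θ₁ = 0.4362, θ₂ = 0.6981, θ₃ = 0.6981

φ1=0.0° → target in arm frame (0.0476, 0.0000)
  A cos θ + B sin θ = C:  0.1424·cos θ + -0.4656·sin θ = -0.0677
  θ1 = atan2(B,A) + arccos(C/0.4869) = 0.4362
arm 2 (φ=120.0°): x'=-0.0238, y'=-0.0412
  A cos θ + B sin θ = C:  0.2138·cos θ + -0.4656·sin θ = -0.1355
  √(A²+B²)=0.5123;  θ2 = -1.1403+1.8384 ≈ 0.6981
φ3=240.0° → target in arm frame (-0.0238, 0.0412)
  e−x'=0.2138;  (l²−L²−(e−x')²−y'²−z²)/2L = -0.1355
  γ=atan2(-0.4656,0.2138)=-1.1403;  ψ=arccos(-0.2644)=1.8384;  θ3=γ+ψ≈0.6981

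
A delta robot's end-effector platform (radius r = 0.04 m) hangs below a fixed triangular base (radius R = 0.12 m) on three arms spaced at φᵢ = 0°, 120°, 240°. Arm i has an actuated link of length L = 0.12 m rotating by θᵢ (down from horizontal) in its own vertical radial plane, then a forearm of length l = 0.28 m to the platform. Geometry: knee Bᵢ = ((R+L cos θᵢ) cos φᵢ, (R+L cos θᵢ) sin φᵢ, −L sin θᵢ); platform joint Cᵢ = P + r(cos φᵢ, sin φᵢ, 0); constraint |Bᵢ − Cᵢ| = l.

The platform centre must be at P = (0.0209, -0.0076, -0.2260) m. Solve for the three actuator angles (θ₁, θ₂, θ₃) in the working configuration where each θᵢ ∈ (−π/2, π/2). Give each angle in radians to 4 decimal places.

θ₁ = 0.0878, θ₂ = 0.3495, θ₃ = 0.2617

φ1=0.0° → target in arm frame (0.0209, -0.0076)
  A cos θ + B sin θ = C:  0.0591·cos θ + -0.2260·sin θ = 0.0391
  γ=atan2(-0.2260,0.0591)=-1.3150;  ψ=arccos(0.1672)=1.4028;  θ1=γ+ψ≈0.0878
φ2=120.0° → target in arm frame (-0.0170, -0.0143)
  A cos θ + B sin θ = C:  0.0970·cos θ + -0.2260·sin θ = 0.0138
  √(A²+B²)=0.2459;  θ2 = -1.1653+1.5148 ≈ 0.3495
arm 3 (φ=240.0°): x'=-0.0039, y'=0.0219
  e−x'=0.0839;  (l²−L²−(e−x')²−y'²−z²)/2L = 0.0225
  γ=atan2(-0.2260,0.0839)=-1.2155;  ψ=arccos(0.0935)=1.4771;  θ3=γ+ψ≈0.2617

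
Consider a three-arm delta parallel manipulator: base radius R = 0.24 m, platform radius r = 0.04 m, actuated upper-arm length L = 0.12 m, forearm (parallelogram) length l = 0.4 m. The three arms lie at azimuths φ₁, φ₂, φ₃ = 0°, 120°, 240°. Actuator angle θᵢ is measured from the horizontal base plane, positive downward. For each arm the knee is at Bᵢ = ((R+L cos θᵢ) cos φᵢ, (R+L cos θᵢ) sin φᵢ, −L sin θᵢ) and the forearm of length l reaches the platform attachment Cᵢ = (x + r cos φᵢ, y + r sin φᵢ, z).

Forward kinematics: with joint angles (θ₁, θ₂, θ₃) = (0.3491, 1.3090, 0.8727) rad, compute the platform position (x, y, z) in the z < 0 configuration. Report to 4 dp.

O1 = (0.3128·cos0.0°, 0.3128·sin0.0°, -0.0410) = (0.3128, 0.0000, -0.0410)
φ2=120.0°: virtual centre (-0.1155, 0.2001, -0.1159), radius l
O3 = (0.2771·cos240.0°, 0.2771·sin240.0°, -0.0919) = (-0.1386, -0.2400, -0.0919)
eliminate P² terms by subtracting sphere 1 from 2 and 3
plane₁₂: -0.8566x+0.4002y+-0.1497z = -0.0327
det = 0.7724;  x = 0.0277+-0.1458z,  y = -0.0224+0.0621z
quadratic in z: (1.0251)z²+(0.1624)z+(-0.0766)=0, √Δ=0.5833 → z ∈ {-0.3637, 0.2053}; z = -0.3637 (taking z<0)
x = 0.0807, y = -0.0450

(0.0807, -0.0450, -0.3637)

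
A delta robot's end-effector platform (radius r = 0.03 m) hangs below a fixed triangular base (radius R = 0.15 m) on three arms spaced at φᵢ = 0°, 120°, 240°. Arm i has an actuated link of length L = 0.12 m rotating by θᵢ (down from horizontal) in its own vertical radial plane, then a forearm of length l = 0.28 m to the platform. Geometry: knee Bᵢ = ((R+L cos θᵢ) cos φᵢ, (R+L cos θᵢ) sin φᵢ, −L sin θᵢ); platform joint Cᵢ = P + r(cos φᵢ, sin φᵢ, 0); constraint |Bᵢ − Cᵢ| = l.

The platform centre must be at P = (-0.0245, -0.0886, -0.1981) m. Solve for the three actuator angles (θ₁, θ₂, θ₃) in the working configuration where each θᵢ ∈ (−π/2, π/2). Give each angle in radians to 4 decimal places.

rotate P by −φ1: (-0.0245, -0.0886, -0.1981)
  A=0.1445, B=-0.1981, C=(l²−L²−A²−y'²−z²)/(2L)=-0.0166
  γ=atan2(-0.1981,0.1445)=-0.9406;  ψ=arccos(-0.0675)=1.6384;  θ1=γ+ψ≈0.6978
arm 2 (φ=120.0°): x'=-0.0645, y'=0.0655
  e−x'=0.1845;  (l²−L²−(e−x')²−y'²−z²)/2L = -0.0565
  √(A²+B²)=0.2707;  θ2 = -0.8210+1.7812 ≈ 0.9602
φ3=240.0° → target in arm frame (0.0890, 0.0231)
  A=0.0310, B=-0.1981, C=(l²−L²−A²−y'²−z²)/(2L)=0.0969
  √(A²+B²)=0.2005;  θ3 = -1.4155+1.0663 ≈ -0.3492

θ₁ = 0.6978, θ₂ = 0.9602, θ₃ = -0.3492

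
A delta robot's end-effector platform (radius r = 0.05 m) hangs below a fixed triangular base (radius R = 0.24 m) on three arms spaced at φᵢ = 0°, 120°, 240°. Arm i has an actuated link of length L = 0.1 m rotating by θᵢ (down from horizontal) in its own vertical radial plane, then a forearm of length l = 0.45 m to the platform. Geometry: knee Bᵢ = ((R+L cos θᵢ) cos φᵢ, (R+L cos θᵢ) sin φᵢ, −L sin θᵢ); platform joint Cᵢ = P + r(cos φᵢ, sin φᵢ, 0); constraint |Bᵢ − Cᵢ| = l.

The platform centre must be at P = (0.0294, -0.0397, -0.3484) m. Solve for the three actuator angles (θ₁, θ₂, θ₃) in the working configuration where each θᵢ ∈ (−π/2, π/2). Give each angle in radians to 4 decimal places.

φ1=0.0° → target in arm frame (0.0294, -0.0397)
  e−x'=0.1606;  (l²−L²−(e−x')²−y'²−z²)/2L = 0.2187
  θ1 = atan2(B,A) + arccos(C/0.3836) = -0.1748
φ2=120.0° → target in arm frame (-0.0491, -0.0056)
  e−x'=0.2391;  (l²−L²−(e−x')²−y'²−z²)/2L = 0.0696
  γ=atan2(-0.3484,0.2391)=-0.9694;  ψ=arccos(0.1648)=1.4053;  θ2=γ+ψ≈0.4359
rotate P by −φ3: (0.0197, 0.0453, -0.3484)
  A cos θ + B sin θ = C:  0.1703·cos θ + -0.3484·sin θ = 0.2003
  γ=atan2(-0.3484,0.1703)=-1.1161;  ψ=arccos(0.5164)=1.0281;  θ3=γ+ψ≈-0.0880

θ₁ = -0.1748, θ₂ = 0.4359, θ₃ = -0.0880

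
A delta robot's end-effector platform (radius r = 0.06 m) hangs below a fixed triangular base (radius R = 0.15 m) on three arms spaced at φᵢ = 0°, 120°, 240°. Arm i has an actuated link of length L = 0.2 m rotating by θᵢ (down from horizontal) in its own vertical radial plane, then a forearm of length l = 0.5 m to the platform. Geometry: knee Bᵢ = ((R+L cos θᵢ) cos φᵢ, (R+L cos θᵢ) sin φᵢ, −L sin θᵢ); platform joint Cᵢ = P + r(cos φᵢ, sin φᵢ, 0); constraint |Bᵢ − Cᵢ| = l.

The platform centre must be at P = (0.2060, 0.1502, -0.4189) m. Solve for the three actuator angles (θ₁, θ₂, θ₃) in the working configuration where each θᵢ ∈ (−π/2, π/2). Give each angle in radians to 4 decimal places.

θ₁ = -0.2616, θ₂ = 0.3493, θ₃ = 1.0474

φ1=0.0° → target in arm frame (0.2060, 0.1502)
  A cos θ + B sin θ = C:  -0.1160·cos θ + -0.4189·sin θ = -0.0037
  γ=atan2(-0.4189,-0.1160)=-1.8409;  ψ=arccos(-0.0086)=1.5794;  θ1=γ+ψ≈-0.2616
arm 2 (φ=120.0°): x'=0.0271, y'=-0.2535
  e−x'=0.0629;  (l²−L²−(e−x')²−y'²−z²)/2L = -0.0842
  θ2 = atan2(B,A) + arccos(C/0.4236) = 0.3493
arm 3 (φ=240.0°): x'=-0.2331, y'=0.1033
  A cos θ + B sin θ = C:  0.3231·cos θ + -0.4189·sin θ = -0.2013
  γ=atan2(-0.4189,0.3231)=-0.9138;  ψ=arccos(-0.3806)=1.9612;  θ3=γ+ψ≈1.0474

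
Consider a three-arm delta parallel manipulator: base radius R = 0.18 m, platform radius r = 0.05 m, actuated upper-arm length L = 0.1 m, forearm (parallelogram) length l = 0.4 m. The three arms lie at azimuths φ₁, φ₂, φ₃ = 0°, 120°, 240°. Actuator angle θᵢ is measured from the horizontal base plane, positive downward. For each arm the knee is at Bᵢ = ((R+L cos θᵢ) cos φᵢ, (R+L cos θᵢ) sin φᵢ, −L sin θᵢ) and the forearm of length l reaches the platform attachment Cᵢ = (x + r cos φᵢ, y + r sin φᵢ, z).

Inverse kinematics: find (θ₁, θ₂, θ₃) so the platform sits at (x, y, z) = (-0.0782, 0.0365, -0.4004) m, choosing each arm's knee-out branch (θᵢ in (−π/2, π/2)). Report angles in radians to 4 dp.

arm 1 (φ=0.0°): x'=-0.0782, y'=0.0365
  A=0.2082, B=-0.4004, C=(l²−L²−A²−y'²−z²)/(2L)=-0.2750
  √(A²+B²)=0.4513;  θ1 = -1.0913+2.2260 ≈ 1.1347
rotate P by −φ2: (0.0707, 0.0495, -0.4004)
  e−x'=0.0593;  (l²−L²−(e−x')²−y'²−z²)/2L = -0.0814
  √(A²+B²)=0.4048;  θ2 = -1.4238+1.7733 ≈ 0.3495
φ3=240.0° → target in arm frame (0.0075, -0.0860)
  e−x'=0.1225;  (l²−L²−(e−x')²−y'²−z²)/2L = -0.1636
  √(A²+B²)=0.4187;  θ3 = -1.2739+1.9722 ≈ 0.6983

θ₁ = 1.1347, θ₂ = 0.3495, θ₃ = 0.6983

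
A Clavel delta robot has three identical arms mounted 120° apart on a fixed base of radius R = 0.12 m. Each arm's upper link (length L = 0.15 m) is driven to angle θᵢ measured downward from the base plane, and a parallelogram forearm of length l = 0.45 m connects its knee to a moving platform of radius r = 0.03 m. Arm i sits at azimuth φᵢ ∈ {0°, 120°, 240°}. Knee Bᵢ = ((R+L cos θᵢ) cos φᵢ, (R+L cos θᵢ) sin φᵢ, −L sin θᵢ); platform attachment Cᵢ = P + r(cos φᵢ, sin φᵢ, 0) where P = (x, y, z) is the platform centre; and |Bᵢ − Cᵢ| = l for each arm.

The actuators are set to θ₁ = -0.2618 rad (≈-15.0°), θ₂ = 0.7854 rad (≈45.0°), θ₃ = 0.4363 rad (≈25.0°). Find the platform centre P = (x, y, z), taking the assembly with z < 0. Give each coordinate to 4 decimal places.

(0.1537, -0.0603, -0.3997)

arm 1 at φ=0.0°: ρ1 = 0.2349;  S1 = (0.2349, 0.0000, 0.0388)
S2 = (0.1961·cos120.0°, 0.1961·sin120.0°, -0.1061) = (-0.0980, 0.1698, -0.1061)
S3 = (0.2259·cos240.0°, 0.2259·sin240.0°, -0.0634) = (-0.1130, -0.1957, -0.0634)
|S₂|²−|S₁|² = -0.0070;  |S₃|²−|S₁|² = -0.0016
linear system: -0.6658x+0.3396y = -0.0070−-0.2898z; -0.6957x+-0.3914y = -0.0016−-0.2044z
Cramer: x(z) = 0.0066-0.3680z;  y(z) = -0.0076+0.1318z
sphere 1 gives Az²+Bz+C=0 with A=1.1528, B=0.0883, C=-0.1488;  B²−4AC=0.6940;  roots -0.3997, 0.3230;  negative root z = -0.3997
x = 0.1537, y = -0.0603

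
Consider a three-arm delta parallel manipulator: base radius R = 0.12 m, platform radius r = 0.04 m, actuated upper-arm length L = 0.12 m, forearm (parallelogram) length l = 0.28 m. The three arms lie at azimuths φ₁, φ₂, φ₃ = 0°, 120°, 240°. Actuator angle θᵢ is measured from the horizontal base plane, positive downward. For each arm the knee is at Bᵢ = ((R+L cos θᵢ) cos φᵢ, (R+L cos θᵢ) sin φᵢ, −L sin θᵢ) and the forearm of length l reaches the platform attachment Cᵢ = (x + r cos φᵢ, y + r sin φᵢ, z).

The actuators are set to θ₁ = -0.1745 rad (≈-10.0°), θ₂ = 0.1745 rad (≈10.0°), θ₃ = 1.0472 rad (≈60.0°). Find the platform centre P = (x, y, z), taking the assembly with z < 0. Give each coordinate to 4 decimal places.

S1 = (0.1982·cos0.0°, 0.1982·sin0.0°, 0.0208) = (0.1982, 0.0000, 0.0208)
φ2=120.0°: virtual centre (-0.0991, 0.1716, -0.0208), radius l
arm 3 at φ=240.0°: ρ3 = 0.1400;  S3 = (-0.0700, -0.1212, -0.1039)
|S₂|²−|S₁|² = 0.0000;  |S₃|²−|S₁|² = -0.0093
linear system: -0.5945x+0.3433y = 0.0000−-0.0833z; -0.5364x+-0.2425y = -0.0093−-0.2495z
Cramer: x(z) = 0.0097-0.3225z;  y(z) = 0.0169-0.3157z
sphere 1 gives Az²+Bz+C=0 with A=1.2037, B=0.0692, C=-0.0422;  B²−4AC=0.2078;  roots -0.2181, 0.1606;  negative root z = -0.2181
x = 0.0801, y = 0.0857

(0.0801, 0.0857, -0.2181)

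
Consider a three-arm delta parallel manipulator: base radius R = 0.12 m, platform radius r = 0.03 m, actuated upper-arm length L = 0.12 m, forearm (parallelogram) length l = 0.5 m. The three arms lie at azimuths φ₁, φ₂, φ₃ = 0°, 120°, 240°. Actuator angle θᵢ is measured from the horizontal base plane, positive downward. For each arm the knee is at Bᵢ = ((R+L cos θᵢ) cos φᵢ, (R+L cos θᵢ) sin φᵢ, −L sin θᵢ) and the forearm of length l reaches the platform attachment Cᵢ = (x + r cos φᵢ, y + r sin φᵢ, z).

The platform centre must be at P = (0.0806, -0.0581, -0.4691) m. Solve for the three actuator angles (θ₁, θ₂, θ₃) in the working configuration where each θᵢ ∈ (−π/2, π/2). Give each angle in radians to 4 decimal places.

θ₁ = -0.0875, θ₂ = 0.5235, θ₃ = 0.1743

arm 1 (φ=0.0°): x'=0.0806, y'=-0.0581
  e−x'=0.0094;  (l²−L²−(e−x')²−y'²−z²)/2L = 0.0503
  √(A²+B²)=0.4692;  θ1 = -1.5508+1.4633 ≈ -0.0875
rotate P by −φ2: (-0.0906, -0.0408, -0.4691)
  e−x'=0.1806;  (l²−L²−(e−x')²−y'²−z²)/2L = -0.0781
  γ=atan2(-0.4691,0.1806)=-1.2033;  ψ=arccos(-0.1553)=1.7267;  θ2=γ+ψ≈0.5235
rotate P by −φ3: (0.0100, 0.0989, -0.4691)
  A=0.0800, B=-0.4691, C=(l²−L²−A²−y'²−z²)/(2L)=-0.0026
  γ=atan2(-0.4691,0.0800)=-1.4019;  ψ=arccos(-0.0055)=1.5763;  θ3=γ+ψ≈0.1743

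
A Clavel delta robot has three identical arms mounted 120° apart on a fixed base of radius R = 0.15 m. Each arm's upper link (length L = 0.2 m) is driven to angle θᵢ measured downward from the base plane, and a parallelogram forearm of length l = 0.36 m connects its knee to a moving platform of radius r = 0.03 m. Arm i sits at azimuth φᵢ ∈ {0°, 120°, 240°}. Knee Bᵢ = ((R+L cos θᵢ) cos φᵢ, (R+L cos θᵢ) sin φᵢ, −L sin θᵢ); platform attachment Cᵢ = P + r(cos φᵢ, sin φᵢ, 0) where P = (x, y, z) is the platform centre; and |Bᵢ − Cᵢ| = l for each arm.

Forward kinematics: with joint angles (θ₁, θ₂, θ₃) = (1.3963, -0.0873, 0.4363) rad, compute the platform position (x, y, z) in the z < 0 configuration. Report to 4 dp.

(-0.1961, 0.0501, -0.2601)

arm 1 at φ=0.0°: e+L cos θ1 = 0.1547;  centre 1 = (0.1547, 0.0000, -0.1970)
centre 2 = (0.3192·cos120.0°, 0.3192·sin120.0°, 0.0174) = (-0.1596, 0.2765, 0.0174)
centre 3 = (0.3013·cos240.0°, 0.3013·sin240.0°, -0.0845) = (-0.1506, -0.2609, -0.0845)
eliminate P² terms by subtracting sphere 1 from 2 and 3
linear system: -0.6287x+0.5529y = 0.0395−0.4288z; -0.6107x+-0.5218y = 0.0352−0.2249z
Cramer: x(z) = -0.0602+0.5229z;  y(z) = 0.0030-0.1810z
quadratic in z: (1.3062)z²+(0.1681)z+(-0.0446)=0, √Δ=0.5113 → z ∈ {-0.2601, 0.1314}; z = -0.2601 (taking z<0)
x = -0.1961, y = 0.0501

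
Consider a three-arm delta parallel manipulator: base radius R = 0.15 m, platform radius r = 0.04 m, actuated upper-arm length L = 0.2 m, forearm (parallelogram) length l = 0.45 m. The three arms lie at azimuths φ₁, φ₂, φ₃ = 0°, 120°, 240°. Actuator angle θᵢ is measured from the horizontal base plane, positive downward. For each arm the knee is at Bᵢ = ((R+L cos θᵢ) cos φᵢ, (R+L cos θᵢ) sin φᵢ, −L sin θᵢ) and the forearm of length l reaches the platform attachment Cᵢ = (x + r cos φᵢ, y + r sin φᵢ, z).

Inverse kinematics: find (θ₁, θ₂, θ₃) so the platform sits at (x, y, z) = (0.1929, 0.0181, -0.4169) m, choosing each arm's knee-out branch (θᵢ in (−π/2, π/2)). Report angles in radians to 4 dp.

φ1=0.0° → target in arm frame (0.1929, 0.0181)
  A cos θ + B sin θ = C:  -0.0829·cos θ + -0.4169·sin θ = -0.0463
  θ1 = atan2(B,A) + arccos(C/0.4251) = -0.0872
φ2=120.0° → target in arm frame (-0.0808, -0.1761)
  A cos θ + B sin θ = C:  0.1908·cos θ + -0.4169·sin θ = -0.1968
  θ2 = atan2(B,A) + arccos(C/0.4585) = 0.8728
arm 3 (φ=240.0°): x'=-0.1121, y'=0.1580
  A cos θ + B sin θ = C:  0.2221·cos θ + -0.4169·sin θ = -0.2140
  γ=atan2(-0.4169,0.2221)=-1.0813;  ψ=arccos(-0.4531)=2.0410;  θ3=γ+ψ≈0.9598

θ₁ = -0.0872, θ₂ = 0.8728, θ₃ = 0.9598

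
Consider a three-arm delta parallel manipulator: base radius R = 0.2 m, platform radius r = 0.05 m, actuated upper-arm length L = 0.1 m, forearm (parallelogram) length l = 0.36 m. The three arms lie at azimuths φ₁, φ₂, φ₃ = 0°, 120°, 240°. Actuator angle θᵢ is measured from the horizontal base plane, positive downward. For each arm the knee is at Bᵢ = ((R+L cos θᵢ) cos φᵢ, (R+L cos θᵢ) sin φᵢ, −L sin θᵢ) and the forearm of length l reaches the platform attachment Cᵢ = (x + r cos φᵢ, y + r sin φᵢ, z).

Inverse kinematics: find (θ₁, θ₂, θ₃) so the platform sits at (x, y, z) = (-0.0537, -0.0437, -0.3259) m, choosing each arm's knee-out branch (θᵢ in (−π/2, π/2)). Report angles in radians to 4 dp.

θ₁ = 0.9598, θ₂ = 0.6977, θ₃ = 0.1742

rotate P by −φ1: (-0.0537, -0.0437, -0.3259)
  A=0.2037, B=-0.3259, C=(l²−L²−A²−y'²−z²)/(2L)=-0.1501
  θ1 = atan2(B,A) + arccos(C/0.3843) = 0.9598
arm 2 (φ=120.0°): x'=-0.0110, y'=0.0684
  A=0.1610, B=-0.3259, C=(l²−L²−A²−y'²−z²)/(2L)=-0.0860
  √(A²+B²)=0.3635;  θ2 = -1.1120+1.8097 ≈ 0.6977
arm 3 (φ=240.0°): x'=0.0647, y'=-0.0247
  e−x'=0.0853;  (l²−L²−(e−x')²−y'²−z²)/2L = 0.0275
  √(A²+B²)=0.3369;  θ3 = -1.3148+1.4890 ≈ 0.1742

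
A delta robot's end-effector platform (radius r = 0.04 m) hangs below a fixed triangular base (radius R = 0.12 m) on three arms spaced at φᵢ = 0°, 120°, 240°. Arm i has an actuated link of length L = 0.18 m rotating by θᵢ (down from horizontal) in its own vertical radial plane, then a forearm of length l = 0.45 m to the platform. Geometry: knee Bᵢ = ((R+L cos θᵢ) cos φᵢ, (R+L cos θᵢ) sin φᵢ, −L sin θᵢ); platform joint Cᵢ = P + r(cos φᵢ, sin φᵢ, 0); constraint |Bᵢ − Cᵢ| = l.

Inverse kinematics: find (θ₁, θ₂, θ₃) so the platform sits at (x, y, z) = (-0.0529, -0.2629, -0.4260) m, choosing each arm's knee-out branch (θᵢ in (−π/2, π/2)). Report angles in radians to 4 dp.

rotate P by −φ1: (-0.0529, -0.2629, -0.4260)
  A cos θ + B sin θ = C:  0.1329·cos θ + -0.4260·sin θ = -0.2727
  θ1 = atan2(B,A) + arccos(C/0.4462) = 0.9597
φ2=120.0° → target in arm frame (-0.2012, 0.1773)
  e−x'=0.2812;  (l²−L²−(e−x')²−y'²−z²)/2L = -0.3386
  θ2 = atan2(B,A) + arccos(C/0.5105) = 1.3087
rotate P by −φ3: (0.2541, 0.0856, -0.4260)
  A cos θ + B sin θ = C:  -0.1741·cos θ + -0.4260·sin θ = -0.1362
  θ3 = atan2(B,A) + arccos(C/0.4602) = -0.0876

θ₁ = 0.9597, θ₂ = 1.3087, θ₃ = -0.0876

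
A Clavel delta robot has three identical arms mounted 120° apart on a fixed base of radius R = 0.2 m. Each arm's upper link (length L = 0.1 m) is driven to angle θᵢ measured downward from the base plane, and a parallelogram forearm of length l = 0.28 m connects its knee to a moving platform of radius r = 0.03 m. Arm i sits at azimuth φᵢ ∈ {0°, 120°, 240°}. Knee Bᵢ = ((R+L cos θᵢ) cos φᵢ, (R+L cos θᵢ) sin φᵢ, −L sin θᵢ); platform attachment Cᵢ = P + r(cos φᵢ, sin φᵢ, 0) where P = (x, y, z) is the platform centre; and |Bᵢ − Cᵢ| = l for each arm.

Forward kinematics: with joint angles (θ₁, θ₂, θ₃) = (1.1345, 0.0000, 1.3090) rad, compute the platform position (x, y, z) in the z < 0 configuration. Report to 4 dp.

S1 = (0.2123·cos0.0°, 0.2123·sin0.0°, -0.0906) = (0.2123, 0.0000, -0.0906)
arm 2 at φ=120.0°: (R−r)+L cos θ2 = 0.2700;  S2 = (-0.1350, 0.2338, 0.0000)
arm 3 at φ=240.0°: (R−r)+L cos θ3 = 0.1959;  S3 = (-0.0979, -0.1696, -0.0966)
eliminate P² terms by subtracting sphere 1 from 2 and 3
[-0.6945 0.4677 0.1813]·P = 0.0196;  [-0.6204 -0.3393 -0.0119]·P = -0.0056
det = 0.5258;  x = -0.0077+0.1064z,  y = 0.0305+-0.2296z
into |P−S₁|² = l²: 1.0640z² + 0.1205z + -0.0209 = 0;  Δ = 0.1033;  z = -0.2076 or 0.0944 → z<0 root = -0.2076
x = -0.0298, y = 0.0782

(-0.0298, 0.0782, -0.2076)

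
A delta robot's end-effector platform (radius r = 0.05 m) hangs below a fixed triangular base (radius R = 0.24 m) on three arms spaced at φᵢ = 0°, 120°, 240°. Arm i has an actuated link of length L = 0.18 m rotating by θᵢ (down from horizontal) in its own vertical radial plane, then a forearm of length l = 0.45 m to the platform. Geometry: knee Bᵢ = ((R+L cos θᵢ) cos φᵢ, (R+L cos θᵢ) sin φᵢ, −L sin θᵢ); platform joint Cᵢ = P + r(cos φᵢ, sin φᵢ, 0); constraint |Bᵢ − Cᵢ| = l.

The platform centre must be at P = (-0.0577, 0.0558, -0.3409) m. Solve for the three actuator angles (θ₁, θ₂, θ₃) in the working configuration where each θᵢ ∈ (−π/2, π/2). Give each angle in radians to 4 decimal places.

θ₁ = 0.6982, θ₂ = -0.0004, θ₃ = 0.5236

φ1=0.0° → target in arm frame (-0.0577, 0.0558)
  A cos θ + B sin θ = C:  0.2477·cos θ + -0.3409·sin θ = -0.0294
  θ1 = atan2(B,A) + arccos(C/0.4214) = 0.6982
φ2=120.0° → target in arm frame (0.0772, 0.0221)
  A=0.1128, B=-0.3409, C=(l²−L²−A²−y'²−z²)/(2L)=0.1130
  γ=atan2(-0.3409,0.1128)=-1.2512;  ψ=arccos(0.3146)=1.2507;  θ2=γ+ψ≈-0.0004
φ3=240.0° → target in arm frame (-0.0195, -0.0779)
  A cos θ + B sin θ = C:  0.2095·cos θ + -0.3409·sin θ = 0.0110
  √(A²+B²)=0.4001;  θ3 = -1.0198+1.5434 ≈ 0.5236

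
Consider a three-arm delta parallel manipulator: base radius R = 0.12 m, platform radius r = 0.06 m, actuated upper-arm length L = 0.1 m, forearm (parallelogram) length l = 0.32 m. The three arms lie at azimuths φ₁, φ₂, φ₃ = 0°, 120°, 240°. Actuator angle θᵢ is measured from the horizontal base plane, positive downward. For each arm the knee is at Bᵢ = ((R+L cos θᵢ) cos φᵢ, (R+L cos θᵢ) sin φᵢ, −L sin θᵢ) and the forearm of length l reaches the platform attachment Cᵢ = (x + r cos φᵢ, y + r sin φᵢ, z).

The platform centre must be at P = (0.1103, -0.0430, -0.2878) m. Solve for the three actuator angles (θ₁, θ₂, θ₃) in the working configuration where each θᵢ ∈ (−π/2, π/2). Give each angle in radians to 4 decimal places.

θ₁ = -0.2620, θ₂ = 0.7851, θ₃ = 0.4362

rotate P by −φ1: (0.1103, -0.0430, -0.2878)
  A=-0.0503, B=-0.2878, C=(l²−L²−A²−y'²−z²)/(2L)=0.0260
  √(A²+B²)=0.2922;  θ1 = -1.7438+1.4818 ≈ -0.2620
rotate P by −φ2: (-0.0924, -0.0740, -0.2878)
  A cos θ + B sin θ = C:  0.1524·cos θ + -0.2878·sin θ = -0.0957
  √(A²+B²)=0.3257;  θ2 = -1.0838+1.8689 ≈ 0.7851
arm 3 (φ=240.0°): x'=-0.0179, y'=0.1170
  e−x'=0.0779;  (l²−L²−(e−x')²−y'²−z²)/2L = -0.0510
  √(A²+B²)=0.2982;  θ3 = -1.3064+1.7426 ≈ 0.4362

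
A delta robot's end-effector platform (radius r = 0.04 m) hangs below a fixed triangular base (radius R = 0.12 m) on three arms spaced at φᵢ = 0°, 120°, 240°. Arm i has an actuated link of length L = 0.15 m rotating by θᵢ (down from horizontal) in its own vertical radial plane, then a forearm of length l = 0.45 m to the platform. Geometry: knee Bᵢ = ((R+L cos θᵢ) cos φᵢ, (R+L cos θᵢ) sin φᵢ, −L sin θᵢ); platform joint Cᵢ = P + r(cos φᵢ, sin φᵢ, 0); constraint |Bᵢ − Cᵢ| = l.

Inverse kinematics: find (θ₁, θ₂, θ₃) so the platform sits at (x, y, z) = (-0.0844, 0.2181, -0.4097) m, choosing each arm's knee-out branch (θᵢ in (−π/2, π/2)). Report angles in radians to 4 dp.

θ₁ = 0.8726, θ₂ = -0.2618, θ₃ = 1.0470

rotate P by −φ1: (-0.0844, 0.2181, -0.4097)
  A=0.1644, B=-0.4097, C=(l²−L²−A²−y'²−z²)/(2L)=-0.2082
  γ=atan2(-0.4097,0.1644)=-1.1892;  ψ=arccos(-0.4715)=2.0618;  θ1=γ+ψ≈0.8726
rotate P by −φ2: (0.2311, -0.0360, -0.4097)
  A=-0.1511, B=-0.4097, C=(l²−L²−A²−y'²−z²)/(2L)=-0.0399
  θ2 = atan2(B,A) + arccos(C/0.4367) = -0.2618
arm 3 (φ=240.0°): x'=-0.1467, y'=-0.1821
  A cos θ + B sin θ = C:  0.2267·cos θ + -0.4097·sin θ = -0.2414
  √(A²+B²)=0.4682;  θ3 = -1.0654+2.1124 ≈ 1.0470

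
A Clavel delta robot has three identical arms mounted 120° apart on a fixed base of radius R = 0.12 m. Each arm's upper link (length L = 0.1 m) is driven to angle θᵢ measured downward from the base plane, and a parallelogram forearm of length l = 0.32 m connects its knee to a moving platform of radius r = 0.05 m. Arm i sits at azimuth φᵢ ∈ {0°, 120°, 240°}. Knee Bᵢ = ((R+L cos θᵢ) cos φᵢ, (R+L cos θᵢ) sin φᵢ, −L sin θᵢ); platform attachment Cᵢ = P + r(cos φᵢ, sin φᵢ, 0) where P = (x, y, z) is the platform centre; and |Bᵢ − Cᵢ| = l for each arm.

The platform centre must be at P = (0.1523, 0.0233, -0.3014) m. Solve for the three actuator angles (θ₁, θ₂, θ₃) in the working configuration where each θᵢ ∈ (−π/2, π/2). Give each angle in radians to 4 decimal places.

arm 1 (φ=0.0°): x'=0.1523, y'=0.0233
  e−x'=-0.0823;  (l²−L²−(e−x')²−y'²−z²)/2L = -0.0288
  γ=atan2(-0.3014,-0.0823)=-1.8374;  ψ=arccos(-0.0921)=1.6631;  θ1=γ+ψ≈-0.1743
φ2=120.0° → target in arm frame (-0.0560, -0.1435)
  e−x'=0.1260;  (l²−L²−(e−x')²−y'²−z²)/2L = -0.1746
  √(A²+B²)=0.3267;  θ2 = -1.1749+2.1346 ≈ 0.9597
arm 3 (φ=240.0°): x'=-0.0963, y'=0.1202
  e−x'=0.1663;  (l²−L²−(e−x')²−y'²−z²)/2L = -0.2028
  √(A²+B²)=0.3442;  θ3 = -1.0665+2.2009 ≈ 1.1343

θ₁ = -0.1743, θ₂ = 0.9597, θ₃ = 1.1343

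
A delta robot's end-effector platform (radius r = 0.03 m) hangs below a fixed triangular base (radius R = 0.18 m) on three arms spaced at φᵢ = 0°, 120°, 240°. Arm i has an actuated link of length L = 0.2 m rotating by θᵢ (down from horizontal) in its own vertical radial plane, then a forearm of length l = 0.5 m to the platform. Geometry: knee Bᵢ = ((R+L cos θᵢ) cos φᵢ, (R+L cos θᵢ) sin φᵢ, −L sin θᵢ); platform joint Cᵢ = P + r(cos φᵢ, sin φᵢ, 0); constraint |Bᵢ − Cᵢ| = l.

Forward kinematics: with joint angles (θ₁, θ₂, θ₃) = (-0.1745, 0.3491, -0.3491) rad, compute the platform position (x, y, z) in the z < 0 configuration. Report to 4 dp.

(0.0255, -0.0795, -0.3399)

φ1=0.0°: virtual centre (0.3470, 0.0000, 0.0347), radius l
arm 2 at φ=120.0°: ρ2 = 0.3379;  O2 = (-0.1690, 0.2927, -0.0684)
arm 3 at φ=240.0°: ρ3 = 0.3379;  O3 = (-0.1690, -0.2927, 0.0684)
eliminate P² terms by subtracting sphere 1 from 2 and 3
plane₁₂: -1.0319x+0.5853y+-0.2063z = -0.0027
det = 1.2079;  x = 0.0026+-0.0673z,  y = 0.0000+0.2338z
into |P−O₁|² = l²: 1.0592z² + -0.0231z + -0.1302 = 0;  Δ = 0.5523;  z = -0.3399 or 0.3617 → z<0 root = -0.3399
x = 0.0255, y = -0.0795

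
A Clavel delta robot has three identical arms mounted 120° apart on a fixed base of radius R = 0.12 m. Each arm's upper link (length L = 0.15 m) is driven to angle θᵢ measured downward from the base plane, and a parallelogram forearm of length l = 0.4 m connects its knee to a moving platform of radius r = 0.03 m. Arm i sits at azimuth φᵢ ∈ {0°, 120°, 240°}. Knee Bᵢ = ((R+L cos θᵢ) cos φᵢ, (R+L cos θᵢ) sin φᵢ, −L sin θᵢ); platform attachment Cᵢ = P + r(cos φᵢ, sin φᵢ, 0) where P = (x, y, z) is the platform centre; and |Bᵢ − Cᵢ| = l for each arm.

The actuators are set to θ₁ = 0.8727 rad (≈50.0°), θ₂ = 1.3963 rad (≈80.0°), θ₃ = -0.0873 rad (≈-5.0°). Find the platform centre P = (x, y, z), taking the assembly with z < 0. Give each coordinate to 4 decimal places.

(-0.0175, -0.2275, -0.3731)

O1 = (0.1864·cos0.0°, 0.1864·sin0.0°, -0.1149) = (0.1864, 0.0000, -0.1149)
arm 2 at φ=120.0°: (R−r)+L cos θ2 = 0.1160;  O2 = (-0.0580, 0.1005, -0.1477)
arm 3 at φ=240.0°: (R−r)+L cos θ3 = 0.2394;  O3 = (-0.1197, -0.2074, 0.0131)
subtract pairs → two planes through P
linear system: -0.4889x+0.2010y = -0.0127−-0.0656z; -0.6123x+-0.4147y = 0.0095−0.2560z
det = 0.3258;  x = 0.0102+0.0744z,  y = -0.0381+0.5074z
into |P−O₁|² = l²: 1.2630z² + 0.1649z + -0.1143 = 0;  Δ = 0.6047;  z = -0.3731 or 0.2425 → z<0 root = -0.3731
x = -0.0175, y = -0.2275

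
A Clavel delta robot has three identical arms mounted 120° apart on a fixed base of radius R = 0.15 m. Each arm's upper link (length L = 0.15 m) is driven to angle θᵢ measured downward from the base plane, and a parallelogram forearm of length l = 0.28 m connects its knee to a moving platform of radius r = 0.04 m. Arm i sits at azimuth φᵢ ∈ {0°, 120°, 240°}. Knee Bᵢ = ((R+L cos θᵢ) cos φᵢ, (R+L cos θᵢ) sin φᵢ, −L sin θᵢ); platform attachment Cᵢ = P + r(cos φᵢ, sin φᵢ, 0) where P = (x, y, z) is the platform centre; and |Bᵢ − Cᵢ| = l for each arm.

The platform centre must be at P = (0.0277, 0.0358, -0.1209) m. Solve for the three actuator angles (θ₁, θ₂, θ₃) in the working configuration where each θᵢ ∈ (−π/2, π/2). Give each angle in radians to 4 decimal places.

φ1=0.0° → target in arm frame (0.0277, 0.0358)
  e−x'=0.0823;  (l²−L²−(e−x')²−y'²−z²)/2L = 0.1108
  γ=atan2(-0.1209,0.0823)=-0.9731;  ψ=arccos(0.7573)=0.7116;  θ1=γ+ψ≈-0.2615
arm 2 (φ=120.0°): x'=0.0172, y'=-0.0419
  A=0.0928, B=-0.1209, C=(l²−L²−A²−y'²−z²)/(2L)=0.1030
  √(A²+B²)=0.1524;  θ2 = -0.9159+0.8287 ≈ -0.0872
arm 3 (φ=240.0°): x'=-0.0449, y'=0.0061
  A cos θ + B sin θ = C:  0.1549·cos θ + -0.1209·sin θ = 0.0576
  θ3 = atan2(B,A) + arccos(C/0.1965) = 0.6106

θ₁ = -0.2615, θ₂ = -0.0872, θ₃ = 0.6106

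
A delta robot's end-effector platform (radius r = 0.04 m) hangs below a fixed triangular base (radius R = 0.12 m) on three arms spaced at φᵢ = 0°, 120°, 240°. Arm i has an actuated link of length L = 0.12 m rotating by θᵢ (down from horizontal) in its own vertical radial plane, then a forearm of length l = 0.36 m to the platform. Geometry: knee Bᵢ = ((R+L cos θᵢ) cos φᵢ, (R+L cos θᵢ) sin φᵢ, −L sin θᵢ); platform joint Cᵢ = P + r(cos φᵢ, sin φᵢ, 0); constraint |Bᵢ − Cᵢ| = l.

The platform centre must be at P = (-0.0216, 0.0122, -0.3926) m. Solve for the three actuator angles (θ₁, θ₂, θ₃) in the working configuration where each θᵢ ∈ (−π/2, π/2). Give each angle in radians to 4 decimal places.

θ₁ = 0.7857, θ₂ = 0.6110, θ₃ = 0.6983

rotate P by −φ1: (-0.0216, 0.0122, -0.3926)
  e−x'=0.1016;  (l²−L²−(e−x')²−y'²−z²)/2L = -0.2059
  √(A²+B²)=0.4055;  θ1 = -1.3176+2.1032 ≈ 0.7857
φ2=120.0° → target in arm frame (0.0214, 0.0126)
  A cos θ + B sin θ = C:  0.0586·cos θ + -0.3926·sin θ = -0.1772
  γ=atan2(-0.3926,0.0586)=-1.4225;  ψ=arccos(-0.4464)=2.0336;  θ2=γ+ψ≈0.6110
rotate P by −φ3: (0.0002, -0.0248, -0.3926)
  e−x'=0.0798;  (l²−L²−(e−x')²−y'²−z²)/2L = -0.1913
  √(A²+B²)=0.4006;  θ3 = -1.3704+2.0686 ≈ 0.6983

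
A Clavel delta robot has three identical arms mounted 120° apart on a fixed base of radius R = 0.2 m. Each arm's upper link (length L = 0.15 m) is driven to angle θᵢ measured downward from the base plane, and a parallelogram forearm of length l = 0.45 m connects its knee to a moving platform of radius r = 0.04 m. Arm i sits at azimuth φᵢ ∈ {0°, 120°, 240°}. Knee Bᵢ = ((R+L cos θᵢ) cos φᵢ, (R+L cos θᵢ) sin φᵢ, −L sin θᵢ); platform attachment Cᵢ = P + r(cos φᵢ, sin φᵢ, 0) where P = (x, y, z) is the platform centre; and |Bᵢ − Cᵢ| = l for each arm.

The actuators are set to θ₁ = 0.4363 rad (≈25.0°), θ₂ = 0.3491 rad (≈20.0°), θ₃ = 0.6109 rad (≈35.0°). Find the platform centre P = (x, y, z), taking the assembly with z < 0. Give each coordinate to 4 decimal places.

centre 1 = (0.2959·cos0.0°, 0.2959·sin0.0°, -0.0634) = (0.2959, 0.0000, -0.0634)
arm 2 at φ=120.0°: (R−r)+L cos θ2 = 0.3010;  centre 2 = (-0.1505, 0.2606, -0.0513)
arm 3 at φ=240.0°: (R−r)+L cos θ3 = 0.2829;  centre 3 = (-0.1414, -0.2450, -0.0860)
eliminate P² terms by subtracting sphere 1 from 2 and 3
[-0.8928 0.5213 0.0242]·P = 0.0016;  [-0.8748 -0.4899 -0.0453]·P = -0.0042
det = 0.8934;  x = 0.0016+-0.0132z,  y = 0.0058+-0.0689z
sphere 1 gives Az²+Bz+C=0 with A=1.0049, B=0.1337, C=-0.1118;  B²−4AC=0.4672;  roots -0.4066, 0.2736;  negative root z = -0.4066
x = 0.0069, y = 0.0338

(0.0069, 0.0338, -0.4066)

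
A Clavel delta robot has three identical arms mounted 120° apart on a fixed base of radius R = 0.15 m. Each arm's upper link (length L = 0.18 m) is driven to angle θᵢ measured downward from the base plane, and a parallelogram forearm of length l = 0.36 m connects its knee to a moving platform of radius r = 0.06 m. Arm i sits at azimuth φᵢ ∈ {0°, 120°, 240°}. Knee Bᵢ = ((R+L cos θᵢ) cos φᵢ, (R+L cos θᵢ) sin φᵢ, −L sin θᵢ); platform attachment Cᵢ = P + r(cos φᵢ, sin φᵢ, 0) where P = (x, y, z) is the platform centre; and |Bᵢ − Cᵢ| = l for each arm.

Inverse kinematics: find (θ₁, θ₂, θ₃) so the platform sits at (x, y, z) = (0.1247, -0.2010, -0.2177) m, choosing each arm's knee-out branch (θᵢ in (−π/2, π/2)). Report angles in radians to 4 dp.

θ₁ = -0.2616, θ₂ = 1.3965, θ₃ = -0.1740

φ1=0.0° → target in arm frame (0.1247, -0.2010)
  A=-0.0347, B=-0.2177, C=(l²−L²−A²−y'²−z²)/(2L)=0.0228
  θ1 = atan2(B,A) + arccos(C/0.2204) = -0.2616
arm 2 (φ=120.0°): x'=-0.2364, y'=-0.0075
  e−x'=0.3264;  (l²−L²−(e−x')²−y'²−z²)/2L = -0.1578
  γ=atan2(-0.2177,0.3264)=-0.5882;  ψ=arccos(-0.4021)=1.9846;  θ2=γ+ψ≈1.3965
arm 3 (φ=240.0°): x'=0.1117, y'=0.2085
  e−x'=-0.0217;  (l²−L²−(e−x')²−y'²−z²)/2L = 0.0163
  γ=atan2(-0.2177,-0.0217)=-1.6702;  ψ=arccos(0.0745)=1.4963;  θ3=γ+ψ≈-0.1740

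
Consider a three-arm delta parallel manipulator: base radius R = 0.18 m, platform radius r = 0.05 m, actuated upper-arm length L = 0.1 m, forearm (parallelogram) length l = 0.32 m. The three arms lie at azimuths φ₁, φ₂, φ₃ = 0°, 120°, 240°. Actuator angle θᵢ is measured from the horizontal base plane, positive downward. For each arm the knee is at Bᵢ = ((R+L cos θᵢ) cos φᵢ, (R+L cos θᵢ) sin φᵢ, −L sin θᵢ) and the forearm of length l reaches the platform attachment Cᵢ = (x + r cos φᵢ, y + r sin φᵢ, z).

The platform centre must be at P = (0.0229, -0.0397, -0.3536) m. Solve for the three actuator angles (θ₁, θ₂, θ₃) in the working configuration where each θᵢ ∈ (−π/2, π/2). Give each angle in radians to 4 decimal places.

θ₁ = 0.9605, θ₂ = 1.3965, θ₃ = 0.9603

φ1=0.0° → target in arm frame (0.0229, -0.0397)
  A=0.1071, B=-0.3536, C=(l²−L²−A²−y'²−z²)/(2L)=-0.2284
  θ1 = atan2(B,A) + arccos(C/0.3695) = 0.9605
φ2=120.0° → target in arm frame (-0.0458, 0.0000)
  A cos θ + B sin θ = C:  0.1758·cos θ + -0.3536·sin θ = -0.3177
  γ=atan2(-0.3536,0.1758)=-1.1093;  ψ=arccos(-0.8046)=2.5058;  θ2=γ+ψ≈1.3965
arm 3 (φ=240.0°): x'=0.0229, y'=0.0397
  A cos θ + B sin θ = C:  0.1071·cos θ + -0.3536·sin θ = -0.2284
  γ=atan2(-0.3536,0.1071)=-1.2768;  ψ=arccos(-0.6181)=2.2371;  θ3=γ+ψ≈0.9603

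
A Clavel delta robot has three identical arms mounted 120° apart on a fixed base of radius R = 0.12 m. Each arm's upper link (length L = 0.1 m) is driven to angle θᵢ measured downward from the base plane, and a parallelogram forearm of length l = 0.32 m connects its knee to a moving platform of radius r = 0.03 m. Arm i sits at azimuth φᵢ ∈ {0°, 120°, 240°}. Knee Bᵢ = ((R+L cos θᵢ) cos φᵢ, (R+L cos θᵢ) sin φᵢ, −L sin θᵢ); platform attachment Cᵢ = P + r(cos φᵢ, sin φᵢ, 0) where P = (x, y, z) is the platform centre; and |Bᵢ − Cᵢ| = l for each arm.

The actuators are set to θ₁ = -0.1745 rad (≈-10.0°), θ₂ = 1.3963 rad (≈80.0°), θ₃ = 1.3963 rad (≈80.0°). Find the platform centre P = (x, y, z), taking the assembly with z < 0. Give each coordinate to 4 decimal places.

(0.1748, 0.0000, -0.3023)

arm 1 at φ=0.0°: ρ1 = 0.1885;  centre 1 = (0.1885, 0.0000, 0.0174)
φ2=120.0°: virtual centre (-0.0537, 0.0930, -0.0985), radius l
arm 3 at φ=240.0°: ρ3 = 0.1074;  centre 3 = (-0.0537, -0.0930, -0.0985)
subtract pairs → two planes through P
linear system: -0.4843x+0.1860y = -0.0146−-0.2317z; -0.4843x+-0.1860y = -0.0146−-0.2317z
Cramer: x(z) = 0.0301-0.4784z;  y(z) = 0.0000+0.0000z
sphere 1 gives Az²+Bz+C=0 with A=1.2288, B=0.1168, C=-0.0770;  B²−4AC=0.3923;  roots -0.3023, 0.2073;  negative root z = -0.3023
x = 0.1748, y = 0.0000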